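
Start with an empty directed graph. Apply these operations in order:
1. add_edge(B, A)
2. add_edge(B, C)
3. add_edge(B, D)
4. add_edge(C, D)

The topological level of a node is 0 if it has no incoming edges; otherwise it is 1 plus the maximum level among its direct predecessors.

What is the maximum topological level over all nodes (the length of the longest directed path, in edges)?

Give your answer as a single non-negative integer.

Op 1: add_edge(B, A). Edges now: 1
Op 2: add_edge(B, C). Edges now: 2
Op 3: add_edge(B, D). Edges now: 3
Op 4: add_edge(C, D). Edges now: 4
Compute levels (Kahn BFS):
  sources (in-degree 0): B
  process B: level=0
    B->A: in-degree(A)=0, level(A)=1, enqueue
    B->C: in-degree(C)=0, level(C)=1, enqueue
    B->D: in-degree(D)=1, level(D)>=1
  process A: level=1
  process C: level=1
    C->D: in-degree(D)=0, level(D)=2, enqueue
  process D: level=2
All levels: A:1, B:0, C:1, D:2
max level = 2

Answer: 2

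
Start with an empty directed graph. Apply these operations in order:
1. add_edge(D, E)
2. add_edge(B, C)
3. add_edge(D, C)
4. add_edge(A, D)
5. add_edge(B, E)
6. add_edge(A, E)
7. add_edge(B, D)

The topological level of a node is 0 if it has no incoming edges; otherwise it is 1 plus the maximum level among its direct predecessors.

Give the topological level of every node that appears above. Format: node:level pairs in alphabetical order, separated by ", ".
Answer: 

Answer: A:0, B:0, C:2, D:1, E:2

Derivation:
Op 1: add_edge(D, E). Edges now: 1
Op 2: add_edge(B, C). Edges now: 2
Op 3: add_edge(D, C). Edges now: 3
Op 4: add_edge(A, D). Edges now: 4
Op 5: add_edge(B, E). Edges now: 5
Op 6: add_edge(A, E). Edges now: 6
Op 7: add_edge(B, D). Edges now: 7
Compute levels (Kahn BFS):
  sources (in-degree 0): A, B
  process A: level=0
    A->D: in-degree(D)=1, level(D)>=1
    A->E: in-degree(E)=2, level(E)>=1
  process B: level=0
    B->C: in-degree(C)=1, level(C)>=1
    B->D: in-degree(D)=0, level(D)=1, enqueue
    B->E: in-degree(E)=1, level(E)>=1
  process D: level=1
    D->C: in-degree(C)=0, level(C)=2, enqueue
    D->E: in-degree(E)=0, level(E)=2, enqueue
  process C: level=2
  process E: level=2
All levels: A:0, B:0, C:2, D:1, E:2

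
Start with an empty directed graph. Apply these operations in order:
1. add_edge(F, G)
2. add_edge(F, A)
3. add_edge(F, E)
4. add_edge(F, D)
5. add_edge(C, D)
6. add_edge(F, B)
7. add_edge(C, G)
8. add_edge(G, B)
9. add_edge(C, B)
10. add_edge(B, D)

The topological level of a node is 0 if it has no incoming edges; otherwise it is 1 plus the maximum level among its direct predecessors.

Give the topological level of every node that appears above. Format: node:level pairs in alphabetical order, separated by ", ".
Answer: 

Op 1: add_edge(F, G). Edges now: 1
Op 2: add_edge(F, A). Edges now: 2
Op 3: add_edge(F, E). Edges now: 3
Op 4: add_edge(F, D). Edges now: 4
Op 5: add_edge(C, D). Edges now: 5
Op 6: add_edge(F, B). Edges now: 6
Op 7: add_edge(C, G). Edges now: 7
Op 8: add_edge(G, B). Edges now: 8
Op 9: add_edge(C, B). Edges now: 9
Op 10: add_edge(B, D). Edges now: 10
Compute levels (Kahn BFS):
  sources (in-degree 0): C, F
  process C: level=0
    C->B: in-degree(B)=2, level(B)>=1
    C->D: in-degree(D)=2, level(D)>=1
    C->G: in-degree(G)=1, level(G)>=1
  process F: level=0
    F->A: in-degree(A)=0, level(A)=1, enqueue
    F->B: in-degree(B)=1, level(B)>=1
    F->D: in-degree(D)=1, level(D)>=1
    F->E: in-degree(E)=0, level(E)=1, enqueue
    F->G: in-degree(G)=0, level(G)=1, enqueue
  process A: level=1
  process E: level=1
  process G: level=1
    G->B: in-degree(B)=0, level(B)=2, enqueue
  process B: level=2
    B->D: in-degree(D)=0, level(D)=3, enqueue
  process D: level=3
All levels: A:1, B:2, C:0, D:3, E:1, F:0, G:1

Answer: A:1, B:2, C:0, D:3, E:1, F:0, G:1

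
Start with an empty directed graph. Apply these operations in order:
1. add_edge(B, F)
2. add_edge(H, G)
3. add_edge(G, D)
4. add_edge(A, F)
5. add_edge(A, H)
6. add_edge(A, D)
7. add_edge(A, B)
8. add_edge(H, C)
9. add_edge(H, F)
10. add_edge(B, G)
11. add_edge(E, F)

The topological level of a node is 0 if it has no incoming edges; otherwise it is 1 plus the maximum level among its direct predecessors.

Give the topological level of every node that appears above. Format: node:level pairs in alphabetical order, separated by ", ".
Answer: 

Answer: A:0, B:1, C:2, D:3, E:0, F:2, G:2, H:1

Derivation:
Op 1: add_edge(B, F). Edges now: 1
Op 2: add_edge(H, G). Edges now: 2
Op 3: add_edge(G, D). Edges now: 3
Op 4: add_edge(A, F). Edges now: 4
Op 5: add_edge(A, H). Edges now: 5
Op 6: add_edge(A, D). Edges now: 6
Op 7: add_edge(A, B). Edges now: 7
Op 8: add_edge(H, C). Edges now: 8
Op 9: add_edge(H, F). Edges now: 9
Op 10: add_edge(B, G). Edges now: 10
Op 11: add_edge(E, F). Edges now: 11
Compute levels (Kahn BFS):
  sources (in-degree 0): A, E
  process A: level=0
    A->B: in-degree(B)=0, level(B)=1, enqueue
    A->D: in-degree(D)=1, level(D)>=1
    A->F: in-degree(F)=3, level(F)>=1
    A->H: in-degree(H)=0, level(H)=1, enqueue
  process E: level=0
    E->F: in-degree(F)=2, level(F)>=1
  process B: level=1
    B->F: in-degree(F)=1, level(F)>=2
    B->G: in-degree(G)=1, level(G)>=2
  process H: level=1
    H->C: in-degree(C)=0, level(C)=2, enqueue
    H->F: in-degree(F)=0, level(F)=2, enqueue
    H->G: in-degree(G)=0, level(G)=2, enqueue
  process C: level=2
  process F: level=2
  process G: level=2
    G->D: in-degree(D)=0, level(D)=3, enqueue
  process D: level=3
All levels: A:0, B:1, C:2, D:3, E:0, F:2, G:2, H:1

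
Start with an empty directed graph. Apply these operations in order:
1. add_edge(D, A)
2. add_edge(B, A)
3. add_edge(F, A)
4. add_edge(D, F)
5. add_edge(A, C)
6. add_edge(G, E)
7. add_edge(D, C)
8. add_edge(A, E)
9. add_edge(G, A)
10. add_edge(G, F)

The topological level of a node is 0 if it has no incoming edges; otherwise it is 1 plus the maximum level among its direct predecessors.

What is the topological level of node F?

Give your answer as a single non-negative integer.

Answer: 1

Derivation:
Op 1: add_edge(D, A). Edges now: 1
Op 2: add_edge(B, A). Edges now: 2
Op 3: add_edge(F, A). Edges now: 3
Op 4: add_edge(D, F). Edges now: 4
Op 5: add_edge(A, C). Edges now: 5
Op 6: add_edge(G, E). Edges now: 6
Op 7: add_edge(D, C). Edges now: 7
Op 8: add_edge(A, E). Edges now: 8
Op 9: add_edge(G, A). Edges now: 9
Op 10: add_edge(G, F). Edges now: 10
Compute levels (Kahn BFS):
  sources (in-degree 0): B, D, G
  process B: level=0
    B->A: in-degree(A)=3, level(A)>=1
  process D: level=0
    D->A: in-degree(A)=2, level(A)>=1
    D->C: in-degree(C)=1, level(C)>=1
    D->F: in-degree(F)=1, level(F)>=1
  process G: level=0
    G->A: in-degree(A)=1, level(A)>=1
    G->E: in-degree(E)=1, level(E)>=1
    G->F: in-degree(F)=0, level(F)=1, enqueue
  process F: level=1
    F->A: in-degree(A)=0, level(A)=2, enqueue
  process A: level=2
    A->C: in-degree(C)=0, level(C)=3, enqueue
    A->E: in-degree(E)=0, level(E)=3, enqueue
  process C: level=3
  process E: level=3
All levels: A:2, B:0, C:3, D:0, E:3, F:1, G:0
level(F) = 1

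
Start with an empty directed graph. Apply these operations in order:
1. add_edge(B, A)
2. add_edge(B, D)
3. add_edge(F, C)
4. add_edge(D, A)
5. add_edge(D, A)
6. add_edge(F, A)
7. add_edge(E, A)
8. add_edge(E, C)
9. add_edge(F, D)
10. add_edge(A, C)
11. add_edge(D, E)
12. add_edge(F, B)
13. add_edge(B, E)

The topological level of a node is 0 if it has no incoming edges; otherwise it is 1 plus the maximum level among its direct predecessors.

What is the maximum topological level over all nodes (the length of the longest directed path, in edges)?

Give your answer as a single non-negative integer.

Answer: 5

Derivation:
Op 1: add_edge(B, A). Edges now: 1
Op 2: add_edge(B, D). Edges now: 2
Op 3: add_edge(F, C). Edges now: 3
Op 4: add_edge(D, A). Edges now: 4
Op 5: add_edge(D, A) (duplicate, no change). Edges now: 4
Op 6: add_edge(F, A). Edges now: 5
Op 7: add_edge(E, A). Edges now: 6
Op 8: add_edge(E, C). Edges now: 7
Op 9: add_edge(F, D). Edges now: 8
Op 10: add_edge(A, C). Edges now: 9
Op 11: add_edge(D, E). Edges now: 10
Op 12: add_edge(F, B). Edges now: 11
Op 13: add_edge(B, E). Edges now: 12
Compute levels (Kahn BFS):
  sources (in-degree 0): F
  process F: level=0
    F->A: in-degree(A)=3, level(A)>=1
    F->B: in-degree(B)=0, level(B)=1, enqueue
    F->C: in-degree(C)=2, level(C)>=1
    F->D: in-degree(D)=1, level(D)>=1
  process B: level=1
    B->A: in-degree(A)=2, level(A)>=2
    B->D: in-degree(D)=0, level(D)=2, enqueue
    B->E: in-degree(E)=1, level(E)>=2
  process D: level=2
    D->A: in-degree(A)=1, level(A)>=3
    D->E: in-degree(E)=0, level(E)=3, enqueue
  process E: level=3
    E->A: in-degree(A)=0, level(A)=4, enqueue
    E->C: in-degree(C)=1, level(C)>=4
  process A: level=4
    A->C: in-degree(C)=0, level(C)=5, enqueue
  process C: level=5
All levels: A:4, B:1, C:5, D:2, E:3, F:0
max level = 5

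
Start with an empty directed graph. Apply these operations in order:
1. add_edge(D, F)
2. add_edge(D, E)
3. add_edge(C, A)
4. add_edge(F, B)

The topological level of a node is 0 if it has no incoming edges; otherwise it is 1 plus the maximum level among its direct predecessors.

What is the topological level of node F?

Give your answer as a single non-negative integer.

Answer: 1

Derivation:
Op 1: add_edge(D, F). Edges now: 1
Op 2: add_edge(D, E). Edges now: 2
Op 3: add_edge(C, A). Edges now: 3
Op 4: add_edge(F, B). Edges now: 4
Compute levels (Kahn BFS):
  sources (in-degree 0): C, D
  process C: level=0
    C->A: in-degree(A)=0, level(A)=1, enqueue
  process D: level=0
    D->E: in-degree(E)=0, level(E)=1, enqueue
    D->F: in-degree(F)=0, level(F)=1, enqueue
  process A: level=1
  process E: level=1
  process F: level=1
    F->B: in-degree(B)=0, level(B)=2, enqueue
  process B: level=2
All levels: A:1, B:2, C:0, D:0, E:1, F:1
level(F) = 1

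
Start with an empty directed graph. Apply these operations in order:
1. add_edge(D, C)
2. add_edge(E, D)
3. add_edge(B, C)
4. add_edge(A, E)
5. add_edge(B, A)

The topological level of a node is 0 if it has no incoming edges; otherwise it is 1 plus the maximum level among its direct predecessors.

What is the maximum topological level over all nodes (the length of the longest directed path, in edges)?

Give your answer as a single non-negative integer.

Op 1: add_edge(D, C). Edges now: 1
Op 2: add_edge(E, D). Edges now: 2
Op 3: add_edge(B, C). Edges now: 3
Op 4: add_edge(A, E). Edges now: 4
Op 5: add_edge(B, A). Edges now: 5
Compute levels (Kahn BFS):
  sources (in-degree 0): B
  process B: level=0
    B->A: in-degree(A)=0, level(A)=1, enqueue
    B->C: in-degree(C)=1, level(C)>=1
  process A: level=1
    A->E: in-degree(E)=0, level(E)=2, enqueue
  process E: level=2
    E->D: in-degree(D)=0, level(D)=3, enqueue
  process D: level=3
    D->C: in-degree(C)=0, level(C)=4, enqueue
  process C: level=4
All levels: A:1, B:0, C:4, D:3, E:2
max level = 4

Answer: 4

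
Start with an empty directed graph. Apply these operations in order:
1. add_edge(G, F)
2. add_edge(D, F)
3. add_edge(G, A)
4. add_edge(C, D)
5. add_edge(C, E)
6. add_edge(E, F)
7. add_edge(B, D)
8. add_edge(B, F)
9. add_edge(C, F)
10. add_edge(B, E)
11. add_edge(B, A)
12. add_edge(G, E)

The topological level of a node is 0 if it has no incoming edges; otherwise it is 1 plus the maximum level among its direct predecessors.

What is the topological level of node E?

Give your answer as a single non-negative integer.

Answer: 1

Derivation:
Op 1: add_edge(G, F). Edges now: 1
Op 2: add_edge(D, F). Edges now: 2
Op 3: add_edge(G, A). Edges now: 3
Op 4: add_edge(C, D). Edges now: 4
Op 5: add_edge(C, E). Edges now: 5
Op 6: add_edge(E, F). Edges now: 6
Op 7: add_edge(B, D). Edges now: 7
Op 8: add_edge(B, F). Edges now: 8
Op 9: add_edge(C, F). Edges now: 9
Op 10: add_edge(B, E). Edges now: 10
Op 11: add_edge(B, A). Edges now: 11
Op 12: add_edge(G, E). Edges now: 12
Compute levels (Kahn BFS):
  sources (in-degree 0): B, C, G
  process B: level=0
    B->A: in-degree(A)=1, level(A)>=1
    B->D: in-degree(D)=1, level(D)>=1
    B->E: in-degree(E)=2, level(E)>=1
    B->F: in-degree(F)=4, level(F)>=1
  process C: level=0
    C->D: in-degree(D)=0, level(D)=1, enqueue
    C->E: in-degree(E)=1, level(E)>=1
    C->F: in-degree(F)=3, level(F)>=1
  process G: level=0
    G->A: in-degree(A)=0, level(A)=1, enqueue
    G->E: in-degree(E)=0, level(E)=1, enqueue
    G->F: in-degree(F)=2, level(F)>=1
  process D: level=1
    D->F: in-degree(F)=1, level(F)>=2
  process A: level=1
  process E: level=1
    E->F: in-degree(F)=0, level(F)=2, enqueue
  process F: level=2
All levels: A:1, B:0, C:0, D:1, E:1, F:2, G:0
level(E) = 1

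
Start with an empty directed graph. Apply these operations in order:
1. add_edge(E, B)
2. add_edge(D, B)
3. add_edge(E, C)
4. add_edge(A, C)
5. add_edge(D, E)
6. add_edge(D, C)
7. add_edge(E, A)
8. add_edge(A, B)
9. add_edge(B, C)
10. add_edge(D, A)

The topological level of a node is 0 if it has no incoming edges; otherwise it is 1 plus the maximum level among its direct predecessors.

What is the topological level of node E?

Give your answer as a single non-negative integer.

Op 1: add_edge(E, B). Edges now: 1
Op 2: add_edge(D, B). Edges now: 2
Op 3: add_edge(E, C). Edges now: 3
Op 4: add_edge(A, C). Edges now: 4
Op 5: add_edge(D, E). Edges now: 5
Op 6: add_edge(D, C). Edges now: 6
Op 7: add_edge(E, A). Edges now: 7
Op 8: add_edge(A, B). Edges now: 8
Op 9: add_edge(B, C). Edges now: 9
Op 10: add_edge(D, A). Edges now: 10
Compute levels (Kahn BFS):
  sources (in-degree 0): D
  process D: level=0
    D->A: in-degree(A)=1, level(A)>=1
    D->B: in-degree(B)=2, level(B)>=1
    D->C: in-degree(C)=3, level(C)>=1
    D->E: in-degree(E)=0, level(E)=1, enqueue
  process E: level=1
    E->A: in-degree(A)=0, level(A)=2, enqueue
    E->B: in-degree(B)=1, level(B)>=2
    E->C: in-degree(C)=2, level(C)>=2
  process A: level=2
    A->B: in-degree(B)=0, level(B)=3, enqueue
    A->C: in-degree(C)=1, level(C)>=3
  process B: level=3
    B->C: in-degree(C)=0, level(C)=4, enqueue
  process C: level=4
All levels: A:2, B:3, C:4, D:0, E:1
level(E) = 1

Answer: 1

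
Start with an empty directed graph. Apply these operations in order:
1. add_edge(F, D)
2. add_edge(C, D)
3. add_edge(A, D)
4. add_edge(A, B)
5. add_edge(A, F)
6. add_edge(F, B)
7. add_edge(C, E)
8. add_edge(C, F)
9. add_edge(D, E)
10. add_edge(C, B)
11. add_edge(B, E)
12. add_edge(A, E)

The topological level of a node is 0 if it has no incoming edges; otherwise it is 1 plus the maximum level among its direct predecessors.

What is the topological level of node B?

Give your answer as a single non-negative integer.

Op 1: add_edge(F, D). Edges now: 1
Op 2: add_edge(C, D). Edges now: 2
Op 3: add_edge(A, D). Edges now: 3
Op 4: add_edge(A, B). Edges now: 4
Op 5: add_edge(A, F). Edges now: 5
Op 6: add_edge(F, B). Edges now: 6
Op 7: add_edge(C, E). Edges now: 7
Op 8: add_edge(C, F). Edges now: 8
Op 9: add_edge(D, E). Edges now: 9
Op 10: add_edge(C, B). Edges now: 10
Op 11: add_edge(B, E). Edges now: 11
Op 12: add_edge(A, E). Edges now: 12
Compute levels (Kahn BFS):
  sources (in-degree 0): A, C
  process A: level=0
    A->B: in-degree(B)=2, level(B)>=1
    A->D: in-degree(D)=2, level(D)>=1
    A->E: in-degree(E)=3, level(E)>=1
    A->F: in-degree(F)=1, level(F)>=1
  process C: level=0
    C->B: in-degree(B)=1, level(B)>=1
    C->D: in-degree(D)=1, level(D)>=1
    C->E: in-degree(E)=2, level(E)>=1
    C->F: in-degree(F)=0, level(F)=1, enqueue
  process F: level=1
    F->B: in-degree(B)=0, level(B)=2, enqueue
    F->D: in-degree(D)=0, level(D)=2, enqueue
  process B: level=2
    B->E: in-degree(E)=1, level(E)>=3
  process D: level=2
    D->E: in-degree(E)=0, level(E)=3, enqueue
  process E: level=3
All levels: A:0, B:2, C:0, D:2, E:3, F:1
level(B) = 2

Answer: 2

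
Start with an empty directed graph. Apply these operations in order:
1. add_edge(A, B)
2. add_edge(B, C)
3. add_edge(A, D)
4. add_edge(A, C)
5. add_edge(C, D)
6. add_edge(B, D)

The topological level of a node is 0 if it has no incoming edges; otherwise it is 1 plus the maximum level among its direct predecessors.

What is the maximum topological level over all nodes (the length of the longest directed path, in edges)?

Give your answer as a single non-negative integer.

Op 1: add_edge(A, B). Edges now: 1
Op 2: add_edge(B, C). Edges now: 2
Op 3: add_edge(A, D). Edges now: 3
Op 4: add_edge(A, C). Edges now: 4
Op 5: add_edge(C, D). Edges now: 5
Op 6: add_edge(B, D). Edges now: 6
Compute levels (Kahn BFS):
  sources (in-degree 0): A
  process A: level=0
    A->B: in-degree(B)=0, level(B)=1, enqueue
    A->C: in-degree(C)=1, level(C)>=1
    A->D: in-degree(D)=2, level(D)>=1
  process B: level=1
    B->C: in-degree(C)=0, level(C)=2, enqueue
    B->D: in-degree(D)=1, level(D)>=2
  process C: level=2
    C->D: in-degree(D)=0, level(D)=3, enqueue
  process D: level=3
All levels: A:0, B:1, C:2, D:3
max level = 3

Answer: 3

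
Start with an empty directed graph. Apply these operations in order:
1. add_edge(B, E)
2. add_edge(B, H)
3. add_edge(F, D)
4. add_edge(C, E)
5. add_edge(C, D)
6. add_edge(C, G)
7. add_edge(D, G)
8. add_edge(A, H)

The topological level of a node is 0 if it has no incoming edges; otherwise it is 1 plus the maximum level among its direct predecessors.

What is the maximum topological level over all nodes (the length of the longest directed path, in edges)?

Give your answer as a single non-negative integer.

Answer: 2

Derivation:
Op 1: add_edge(B, E). Edges now: 1
Op 2: add_edge(B, H). Edges now: 2
Op 3: add_edge(F, D). Edges now: 3
Op 4: add_edge(C, E). Edges now: 4
Op 5: add_edge(C, D). Edges now: 5
Op 6: add_edge(C, G). Edges now: 6
Op 7: add_edge(D, G). Edges now: 7
Op 8: add_edge(A, H). Edges now: 8
Compute levels (Kahn BFS):
  sources (in-degree 0): A, B, C, F
  process A: level=0
    A->H: in-degree(H)=1, level(H)>=1
  process B: level=0
    B->E: in-degree(E)=1, level(E)>=1
    B->H: in-degree(H)=0, level(H)=1, enqueue
  process C: level=0
    C->D: in-degree(D)=1, level(D)>=1
    C->E: in-degree(E)=0, level(E)=1, enqueue
    C->G: in-degree(G)=1, level(G)>=1
  process F: level=0
    F->D: in-degree(D)=0, level(D)=1, enqueue
  process H: level=1
  process E: level=1
  process D: level=1
    D->G: in-degree(G)=0, level(G)=2, enqueue
  process G: level=2
All levels: A:0, B:0, C:0, D:1, E:1, F:0, G:2, H:1
max level = 2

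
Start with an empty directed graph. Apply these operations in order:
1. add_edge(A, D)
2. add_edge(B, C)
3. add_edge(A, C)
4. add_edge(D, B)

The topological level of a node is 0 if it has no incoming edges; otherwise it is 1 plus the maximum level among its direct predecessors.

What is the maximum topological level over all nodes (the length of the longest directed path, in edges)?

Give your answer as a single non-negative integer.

Op 1: add_edge(A, D). Edges now: 1
Op 2: add_edge(B, C). Edges now: 2
Op 3: add_edge(A, C). Edges now: 3
Op 4: add_edge(D, B). Edges now: 4
Compute levels (Kahn BFS):
  sources (in-degree 0): A
  process A: level=0
    A->C: in-degree(C)=1, level(C)>=1
    A->D: in-degree(D)=0, level(D)=1, enqueue
  process D: level=1
    D->B: in-degree(B)=0, level(B)=2, enqueue
  process B: level=2
    B->C: in-degree(C)=0, level(C)=3, enqueue
  process C: level=3
All levels: A:0, B:2, C:3, D:1
max level = 3

Answer: 3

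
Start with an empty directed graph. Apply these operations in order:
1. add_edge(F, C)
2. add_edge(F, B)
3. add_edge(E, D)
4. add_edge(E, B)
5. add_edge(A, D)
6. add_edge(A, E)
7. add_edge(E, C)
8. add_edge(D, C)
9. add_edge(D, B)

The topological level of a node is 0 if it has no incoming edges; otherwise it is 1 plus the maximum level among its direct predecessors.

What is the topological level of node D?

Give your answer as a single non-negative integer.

Answer: 2

Derivation:
Op 1: add_edge(F, C). Edges now: 1
Op 2: add_edge(F, B). Edges now: 2
Op 3: add_edge(E, D). Edges now: 3
Op 4: add_edge(E, B). Edges now: 4
Op 5: add_edge(A, D). Edges now: 5
Op 6: add_edge(A, E). Edges now: 6
Op 7: add_edge(E, C). Edges now: 7
Op 8: add_edge(D, C). Edges now: 8
Op 9: add_edge(D, B). Edges now: 9
Compute levels (Kahn BFS):
  sources (in-degree 0): A, F
  process A: level=0
    A->D: in-degree(D)=1, level(D)>=1
    A->E: in-degree(E)=0, level(E)=1, enqueue
  process F: level=0
    F->B: in-degree(B)=2, level(B)>=1
    F->C: in-degree(C)=2, level(C)>=1
  process E: level=1
    E->B: in-degree(B)=1, level(B)>=2
    E->C: in-degree(C)=1, level(C)>=2
    E->D: in-degree(D)=0, level(D)=2, enqueue
  process D: level=2
    D->B: in-degree(B)=0, level(B)=3, enqueue
    D->C: in-degree(C)=0, level(C)=3, enqueue
  process B: level=3
  process C: level=3
All levels: A:0, B:3, C:3, D:2, E:1, F:0
level(D) = 2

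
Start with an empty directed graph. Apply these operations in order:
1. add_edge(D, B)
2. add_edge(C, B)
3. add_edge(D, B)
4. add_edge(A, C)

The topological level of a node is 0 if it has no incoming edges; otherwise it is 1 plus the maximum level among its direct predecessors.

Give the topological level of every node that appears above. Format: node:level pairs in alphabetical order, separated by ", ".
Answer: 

Op 1: add_edge(D, B). Edges now: 1
Op 2: add_edge(C, B). Edges now: 2
Op 3: add_edge(D, B) (duplicate, no change). Edges now: 2
Op 4: add_edge(A, C). Edges now: 3
Compute levels (Kahn BFS):
  sources (in-degree 0): A, D
  process A: level=0
    A->C: in-degree(C)=0, level(C)=1, enqueue
  process D: level=0
    D->B: in-degree(B)=1, level(B)>=1
  process C: level=1
    C->B: in-degree(B)=0, level(B)=2, enqueue
  process B: level=2
All levels: A:0, B:2, C:1, D:0

Answer: A:0, B:2, C:1, D:0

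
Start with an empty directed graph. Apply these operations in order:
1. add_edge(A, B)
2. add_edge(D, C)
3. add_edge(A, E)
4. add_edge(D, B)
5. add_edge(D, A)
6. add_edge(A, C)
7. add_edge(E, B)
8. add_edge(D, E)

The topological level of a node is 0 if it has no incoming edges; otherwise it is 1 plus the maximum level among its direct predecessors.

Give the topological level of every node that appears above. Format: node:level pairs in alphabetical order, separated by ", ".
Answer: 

Answer: A:1, B:3, C:2, D:0, E:2

Derivation:
Op 1: add_edge(A, B). Edges now: 1
Op 2: add_edge(D, C). Edges now: 2
Op 3: add_edge(A, E). Edges now: 3
Op 4: add_edge(D, B). Edges now: 4
Op 5: add_edge(D, A). Edges now: 5
Op 6: add_edge(A, C). Edges now: 6
Op 7: add_edge(E, B). Edges now: 7
Op 8: add_edge(D, E). Edges now: 8
Compute levels (Kahn BFS):
  sources (in-degree 0): D
  process D: level=0
    D->A: in-degree(A)=0, level(A)=1, enqueue
    D->B: in-degree(B)=2, level(B)>=1
    D->C: in-degree(C)=1, level(C)>=1
    D->E: in-degree(E)=1, level(E)>=1
  process A: level=1
    A->B: in-degree(B)=1, level(B)>=2
    A->C: in-degree(C)=0, level(C)=2, enqueue
    A->E: in-degree(E)=0, level(E)=2, enqueue
  process C: level=2
  process E: level=2
    E->B: in-degree(B)=0, level(B)=3, enqueue
  process B: level=3
All levels: A:1, B:3, C:2, D:0, E:2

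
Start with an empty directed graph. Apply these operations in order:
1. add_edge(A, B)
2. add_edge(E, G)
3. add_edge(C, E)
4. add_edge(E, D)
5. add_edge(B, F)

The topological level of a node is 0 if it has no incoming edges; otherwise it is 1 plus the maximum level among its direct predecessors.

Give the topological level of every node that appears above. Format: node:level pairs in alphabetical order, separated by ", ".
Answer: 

Op 1: add_edge(A, B). Edges now: 1
Op 2: add_edge(E, G). Edges now: 2
Op 3: add_edge(C, E). Edges now: 3
Op 4: add_edge(E, D). Edges now: 4
Op 5: add_edge(B, F). Edges now: 5
Compute levels (Kahn BFS):
  sources (in-degree 0): A, C
  process A: level=0
    A->B: in-degree(B)=0, level(B)=1, enqueue
  process C: level=0
    C->E: in-degree(E)=0, level(E)=1, enqueue
  process B: level=1
    B->F: in-degree(F)=0, level(F)=2, enqueue
  process E: level=1
    E->D: in-degree(D)=0, level(D)=2, enqueue
    E->G: in-degree(G)=0, level(G)=2, enqueue
  process F: level=2
  process D: level=2
  process G: level=2
All levels: A:0, B:1, C:0, D:2, E:1, F:2, G:2

Answer: A:0, B:1, C:0, D:2, E:1, F:2, G:2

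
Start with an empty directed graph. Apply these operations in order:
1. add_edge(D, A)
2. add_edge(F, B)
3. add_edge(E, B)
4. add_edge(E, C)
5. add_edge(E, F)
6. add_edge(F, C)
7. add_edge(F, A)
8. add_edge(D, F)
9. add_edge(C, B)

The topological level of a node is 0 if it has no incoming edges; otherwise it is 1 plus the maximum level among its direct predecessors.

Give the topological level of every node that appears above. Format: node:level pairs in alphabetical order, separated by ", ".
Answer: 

Answer: A:2, B:3, C:2, D:0, E:0, F:1

Derivation:
Op 1: add_edge(D, A). Edges now: 1
Op 2: add_edge(F, B). Edges now: 2
Op 3: add_edge(E, B). Edges now: 3
Op 4: add_edge(E, C). Edges now: 4
Op 5: add_edge(E, F). Edges now: 5
Op 6: add_edge(F, C). Edges now: 6
Op 7: add_edge(F, A). Edges now: 7
Op 8: add_edge(D, F). Edges now: 8
Op 9: add_edge(C, B). Edges now: 9
Compute levels (Kahn BFS):
  sources (in-degree 0): D, E
  process D: level=0
    D->A: in-degree(A)=1, level(A)>=1
    D->F: in-degree(F)=1, level(F)>=1
  process E: level=0
    E->B: in-degree(B)=2, level(B)>=1
    E->C: in-degree(C)=1, level(C)>=1
    E->F: in-degree(F)=0, level(F)=1, enqueue
  process F: level=1
    F->A: in-degree(A)=0, level(A)=2, enqueue
    F->B: in-degree(B)=1, level(B)>=2
    F->C: in-degree(C)=0, level(C)=2, enqueue
  process A: level=2
  process C: level=2
    C->B: in-degree(B)=0, level(B)=3, enqueue
  process B: level=3
All levels: A:2, B:3, C:2, D:0, E:0, F:1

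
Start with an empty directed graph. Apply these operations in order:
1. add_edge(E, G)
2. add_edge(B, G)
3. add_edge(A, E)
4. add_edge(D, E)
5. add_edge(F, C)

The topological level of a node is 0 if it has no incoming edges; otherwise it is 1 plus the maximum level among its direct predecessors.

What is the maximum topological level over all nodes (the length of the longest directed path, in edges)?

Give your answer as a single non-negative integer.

Op 1: add_edge(E, G). Edges now: 1
Op 2: add_edge(B, G). Edges now: 2
Op 3: add_edge(A, E). Edges now: 3
Op 4: add_edge(D, E). Edges now: 4
Op 5: add_edge(F, C). Edges now: 5
Compute levels (Kahn BFS):
  sources (in-degree 0): A, B, D, F
  process A: level=0
    A->E: in-degree(E)=1, level(E)>=1
  process B: level=0
    B->G: in-degree(G)=1, level(G)>=1
  process D: level=0
    D->E: in-degree(E)=0, level(E)=1, enqueue
  process F: level=0
    F->C: in-degree(C)=0, level(C)=1, enqueue
  process E: level=1
    E->G: in-degree(G)=0, level(G)=2, enqueue
  process C: level=1
  process G: level=2
All levels: A:0, B:0, C:1, D:0, E:1, F:0, G:2
max level = 2

Answer: 2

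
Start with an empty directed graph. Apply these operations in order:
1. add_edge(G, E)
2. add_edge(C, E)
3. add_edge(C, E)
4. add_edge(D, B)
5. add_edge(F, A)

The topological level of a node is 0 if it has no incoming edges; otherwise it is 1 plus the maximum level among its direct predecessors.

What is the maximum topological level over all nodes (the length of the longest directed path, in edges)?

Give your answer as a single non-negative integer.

Op 1: add_edge(G, E). Edges now: 1
Op 2: add_edge(C, E). Edges now: 2
Op 3: add_edge(C, E) (duplicate, no change). Edges now: 2
Op 4: add_edge(D, B). Edges now: 3
Op 5: add_edge(F, A). Edges now: 4
Compute levels (Kahn BFS):
  sources (in-degree 0): C, D, F, G
  process C: level=0
    C->E: in-degree(E)=1, level(E)>=1
  process D: level=0
    D->B: in-degree(B)=0, level(B)=1, enqueue
  process F: level=0
    F->A: in-degree(A)=0, level(A)=1, enqueue
  process G: level=0
    G->E: in-degree(E)=0, level(E)=1, enqueue
  process B: level=1
  process A: level=1
  process E: level=1
All levels: A:1, B:1, C:0, D:0, E:1, F:0, G:0
max level = 1

Answer: 1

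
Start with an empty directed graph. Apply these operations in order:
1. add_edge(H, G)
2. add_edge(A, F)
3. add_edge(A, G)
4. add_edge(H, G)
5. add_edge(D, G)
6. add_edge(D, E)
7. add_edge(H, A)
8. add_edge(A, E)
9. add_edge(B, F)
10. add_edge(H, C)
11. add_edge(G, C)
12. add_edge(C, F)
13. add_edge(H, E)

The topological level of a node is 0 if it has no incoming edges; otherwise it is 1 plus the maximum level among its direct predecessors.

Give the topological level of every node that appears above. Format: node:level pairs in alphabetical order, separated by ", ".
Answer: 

Op 1: add_edge(H, G). Edges now: 1
Op 2: add_edge(A, F). Edges now: 2
Op 3: add_edge(A, G). Edges now: 3
Op 4: add_edge(H, G) (duplicate, no change). Edges now: 3
Op 5: add_edge(D, G). Edges now: 4
Op 6: add_edge(D, E). Edges now: 5
Op 7: add_edge(H, A). Edges now: 6
Op 8: add_edge(A, E). Edges now: 7
Op 9: add_edge(B, F). Edges now: 8
Op 10: add_edge(H, C). Edges now: 9
Op 11: add_edge(G, C). Edges now: 10
Op 12: add_edge(C, F). Edges now: 11
Op 13: add_edge(H, E). Edges now: 12
Compute levels (Kahn BFS):
  sources (in-degree 0): B, D, H
  process B: level=0
    B->F: in-degree(F)=2, level(F)>=1
  process D: level=0
    D->E: in-degree(E)=2, level(E)>=1
    D->G: in-degree(G)=2, level(G)>=1
  process H: level=0
    H->A: in-degree(A)=0, level(A)=1, enqueue
    H->C: in-degree(C)=1, level(C)>=1
    H->E: in-degree(E)=1, level(E)>=1
    H->G: in-degree(G)=1, level(G)>=1
  process A: level=1
    A->E: in-degree(E)=0, level(E)=2, enqueue
    A->F: in-degree(F)=1, level(F)>=2
    A->G: in-degree(G)=0, level(G)=2, enqueue
  process E: level=2
  process G: level=2
    G->C: in-degree(C)=0, level(C)=3, enqueue
  process C: level=3
    C->F: in-degree(F)=0, level(F)=4, enqueue
  process F: level=4
All levels: A:1, B:0, C:3, D:0, E:2, F:4, G:2, H:0

Answer: A:1, B:0, C:3, D:0, E:2, F:4, G:2, H:0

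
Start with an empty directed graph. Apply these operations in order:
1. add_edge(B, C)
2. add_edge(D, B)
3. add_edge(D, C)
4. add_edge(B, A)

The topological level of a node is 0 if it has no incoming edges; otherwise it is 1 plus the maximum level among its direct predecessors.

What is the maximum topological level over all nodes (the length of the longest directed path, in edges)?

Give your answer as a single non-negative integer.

Op 1: add_edge(B, C). Edges now: 1
Op 2: add_edge(D, B). Edges now: 2
Op 3: add_edge(D, C). Edges now: 3
Op 4: add_edge(B, A). Edges now: 4
Compute levels (Kahn BFS):
  sources (in-degree 0): D
  process D: level=0
    D->B: in-degree(B)=0, level(B)=1, enqueue
    D->C: in-degree(C)=1, level(C)>=1
  process B: level=1
    B->A: in-degree(A)=0, level(A)=2, enqueue
    B->C: in-degree(C)=0, level(C)=2, enqueue
  process A: level=2
  process C: level=2
All levels: A:2, B:1, C:2, D:0
max level = 2

Answer: 2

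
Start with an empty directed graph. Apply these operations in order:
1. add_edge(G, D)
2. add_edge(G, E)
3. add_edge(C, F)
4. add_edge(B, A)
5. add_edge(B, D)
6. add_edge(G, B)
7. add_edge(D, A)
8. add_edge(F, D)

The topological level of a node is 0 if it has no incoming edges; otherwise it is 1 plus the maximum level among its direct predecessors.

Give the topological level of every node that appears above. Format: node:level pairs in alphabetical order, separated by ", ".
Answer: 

Op 1: add_edge(G, D). Edges now: 1
Op 2: add_edge(G, E). Edges now: 2
Op 3: add_edge(C, F). Edges now: 3
Op 4: add_edge(B, A). Edges now: 4
Op 5: add_edge(B, D). Edges now: 5
Op 6: add_edge(G, B). Edges now: 6
Op 7: add_edge(D, A). Edges now: 7
Op 8: add_edge(F, D). Edges now: 8
Compute levels (Kahn BFS):
  sources (in-degree 0): C, G
  process C: level=0
    C->F: in-degree(F)=0, level(F)=1, enqueue
  process G: level=0
    G->B: in-degree(B)=0, level(B)=1, enqueue
    G->D: in-degree(D)=2, level(D)>=1
    G->E: in-degree(E)=0, level(E)=1, enqueue
  process F: level=1
    F->D: in-degree(D)=1, level(D)>=2
  process B: level=1
    B->A: in-degree(A)=1, level(A)>=2
    B->D: in-degree(D)=0, level(D)=2, enqueue
  process E: level=1
  process D: level=2
    D->A: in-degree(A)=0, level(A)=3, enqueue
  process A: level=3
All levels: A:3, B:1, C:0, D:2, E:1, F:1, G:0

Answer: A:3, B:1, C:0, D:2, E:1, F:1, G:0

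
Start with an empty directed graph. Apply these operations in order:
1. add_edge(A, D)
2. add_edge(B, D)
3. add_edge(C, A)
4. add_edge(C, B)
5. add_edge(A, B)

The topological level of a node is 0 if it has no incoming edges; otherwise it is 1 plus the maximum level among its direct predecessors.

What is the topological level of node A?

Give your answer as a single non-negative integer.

Op 1: add_edge(A, D). Edges now: 1
Op 2: add_edge(B, D). Edges now: 2
Op 3: add_edge(C, A). Edges now: 3
Op 4: add_edge(C, B). Edges now: 4
Op 5: add_edge(A, B). Edges now: 5
Compute levels (Kahn BFS):
  sources (in-degree 0): C
  process C: level=0
    C->A: in-degree(A)=0, level(A)=1, enqueue
    C->B: in-degree(B)=1, level(B)>=1
  process A: level=1
    A->B: in-degree(B)=0, level(B)=2, enqueue
    A->D: in-degree(D)=1, level(D)>=2
  process B: level=2
    B->D: in-degree(D)=0, level(D)=3, enqueue
  process D: level=3
All levels: A:1, B:2, C:0, D:3
level(A) = 1

Answer: 1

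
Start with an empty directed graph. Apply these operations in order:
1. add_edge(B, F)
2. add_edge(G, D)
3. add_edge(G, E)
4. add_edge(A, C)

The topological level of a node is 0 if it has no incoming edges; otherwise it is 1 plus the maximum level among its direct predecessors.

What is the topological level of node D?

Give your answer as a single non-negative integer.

Op 1: add_edge(B, F). Edges now: 1
Op 2: add_edge(G, D). Edges now: 2
Op 3: add_edge(G, E). Edges now: 3
Op 4: add_edge(A, C). Edges now: 4
Compute levels (Kahn BFS):
  sources (in-degree 0): A, B, G
  process A: level=0
    A->C: in-degree(C)=0, level(C)=1, enqueue
  process B: level=0
    B->F: in-degree(F)=0, level(F)=1, enqueue
  process G: level=0
    G->D: in-degree(D)=0, level(D)=1, enqueue
    G->E: in-degree(E)=0, level(E)=1, enqueue
  process C: level=1
  process F: level=1
  process D: level=1
  process E: level=1
All levels: A:0, B:0, C:1, D:1, E:1, F:1, G:0
level(D) = 1

Answer: 1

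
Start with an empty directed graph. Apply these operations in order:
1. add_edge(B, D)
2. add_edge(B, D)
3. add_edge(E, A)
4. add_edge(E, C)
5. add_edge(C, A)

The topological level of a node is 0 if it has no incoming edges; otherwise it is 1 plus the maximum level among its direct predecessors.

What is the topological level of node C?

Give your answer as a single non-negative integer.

Answer: 1

Derivation:
Op 1: add_edge(B, D). Edges now: 1
Op 2: add_edge(B, D) (duplicate, no change). Edges now: 1
Op 3: add_edge(E, A). Edges now: 2
Op 4: add_edge(E, C). Edges now: 3
Op 5: add_edge(C, A). Edges now: 4
Compute levels (Kahn BFS):
  sources (in-degree 0): B, E
  process B: level=0
    B->D: in-degree(D)=0, level(D)=1, enqueue
  process E: level=0
    E->A: in-degree(A)=1, level(A)>=1
    E->C: in-degree(C)=0, level(C)=1, enqueue
  process D: level=1
  process C: level=1
    C->A: in-degree(A)=0, level(A)=2, enqueue
  process A: level=2
All levels: A:2, B:0, C:1, D:1, E:0
level(C) = 1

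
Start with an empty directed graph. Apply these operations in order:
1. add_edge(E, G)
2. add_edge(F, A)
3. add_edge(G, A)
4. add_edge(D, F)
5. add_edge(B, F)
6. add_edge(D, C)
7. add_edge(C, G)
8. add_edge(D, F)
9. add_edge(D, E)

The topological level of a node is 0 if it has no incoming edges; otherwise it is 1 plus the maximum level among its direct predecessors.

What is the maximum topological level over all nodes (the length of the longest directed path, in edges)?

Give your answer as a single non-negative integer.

Op 1: add_edge(E, G). Edges now: 1
Op 2: add_edge(F, A). Edges now: 2
Op 3: add_edge(G, A). Edges now: 3
Op 4: add_edge(D, F). Edges now: 4
Op 5: add_edge(B, F). Edges now: 5
Op 6: add_edge(D, C). Edges now: 6
Op 7: add_edge(C, G). Edges now: 7
Op 8: add_edge(D, F) (duplicate, no change). Edges now: 7
Op 9: add_edge(D, E). Edges now: 8
Compute levels (Kahn BFS):
  sources (in-degree 0): B, D
  process B: level=0
    B->F: in-degree(F)=1, level(F)>=1
  process D: level=0
    D->C: in-degree(C)=0, level(C)=1, enqueue
    D->E: in-degree(E)=0, level(E)=1, enqueue
    D->F: in-degree(F)=0, level(F)=1, enqueue
  process C: level=1
    C->G: in-degree(G)=1, level(G)>=2
  process E: level=1
    E->G: in-degree(G)=0, level(G)=2, enqueue
  process F: level=1
    F->A: in-degree(A)=1, level(A)>=2
  process G: level=2
    G->A: in-degree(A)=0, level(A)=3, enqueue
  process A: level=3
All levels: A:3, B:0, C:1, D:0, E:1, F:1, G:2
max level = 3

Answer: 3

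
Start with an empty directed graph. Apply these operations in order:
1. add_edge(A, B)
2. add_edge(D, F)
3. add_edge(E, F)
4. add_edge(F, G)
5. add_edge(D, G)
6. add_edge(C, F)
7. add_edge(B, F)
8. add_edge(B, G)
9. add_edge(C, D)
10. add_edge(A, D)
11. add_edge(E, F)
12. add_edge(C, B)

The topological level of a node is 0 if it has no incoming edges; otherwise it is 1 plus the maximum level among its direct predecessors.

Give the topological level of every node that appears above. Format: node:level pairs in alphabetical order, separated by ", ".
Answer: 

Answer: A:0, B:1, C:0, D:1, E:0, F:2, G:3

Derivation:
Op 1: add_edge(A, B). Edges now: 1
Op 2: add_edge(D, F). Edges now: 2
Op 3: add_edge(E, F). Edges now: 3
Op 4: add_edge(F, G). Edges now: 4
Op 5: add_edge(D, G). Edges now: 5
Op 6: add_edge(C, F). Edges now: 6
Op 7: add_edge(B, F). Edges now: 7
Op 8: add_edge(B, G). Edges now: 8
Op 9: add_edge(C, D). Edges now: 9
Op 10: add_edge(A, D). Edges now: 10
Op 11: add_edge(E, F) (duplicate, no change). Edges now: 10
Op 12: add_edge(C, B). Edges now: 11
Compute levels (Kahn BFS):
  sources (in-degree 0): A, C, E
  process A: level=0
    A->B: in-degree(B)=1, level(B)>=1
    A->D: in-degree(D)=1, level(D)>=1
  process C: level=0
    C->B: in-degree(B)=0, level(B)=1, enqueue
    C->D: in-degree(D)=0, level(D)=1, enqueue
    C->F: in-degree(F)=3, level(F)>=1
  process E: level=0
    E->F: in-degree(F)=2, level(F)>=1
  process B: level=1
    B->F: in-degree(F)=1, level(F)>=2
    B->G: in-degree(G)=2, level(G)>=2
  process D: level=1
    D->F: in-degree(F)=0, level(F)=2, enqueue
    D->G: in-degree(G)=1, level(G)>=2
  process F: level=2
    F->G: in-degree(G)=0, level(G)=3, enqueue
  process G: level=3
All levels: A:0, B:1, C:0, D:1, E:0, F:2, G:3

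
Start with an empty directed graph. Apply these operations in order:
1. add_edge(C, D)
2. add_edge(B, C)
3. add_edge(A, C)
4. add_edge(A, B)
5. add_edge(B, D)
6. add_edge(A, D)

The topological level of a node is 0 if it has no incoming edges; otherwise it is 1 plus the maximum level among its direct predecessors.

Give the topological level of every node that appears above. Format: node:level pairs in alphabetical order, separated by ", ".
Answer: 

Op 1: add_edge(C, D). Edges now: 1
Op 2: add_edge(B, C). Edges now: 2
Op 3: add_edge(A, C). Edges now: 3
Op 4: add_edge(A, B). Edges now: 4
Op 5: add_edge(B, D). Edges now: 5
Op 6: add_edge(A, D). Edges now: 6
Compute levels (Kahn BFS):
  sources (in-degree 0): A
  process A: level=0
    A->B: in-degree(B)=0, level(B)=1, enqueue
    A->C: in-degree(C)=1, level(C)>=1
    A->D: in-degree(D)=2, level(D)>=1
  process B: level=1
    B->C: in-degree(C)=0, level(C)=2, enqueue
    B->D: in-degree(D)=1, level(D)>=2
  process C: level=2
    C->D: in-degree(D)=0, level(D)=3, enqueue
  process D: level=3
All levels: A:0, B:1, C:2, D:3

Answer: A:0, B:1, C:2, D:3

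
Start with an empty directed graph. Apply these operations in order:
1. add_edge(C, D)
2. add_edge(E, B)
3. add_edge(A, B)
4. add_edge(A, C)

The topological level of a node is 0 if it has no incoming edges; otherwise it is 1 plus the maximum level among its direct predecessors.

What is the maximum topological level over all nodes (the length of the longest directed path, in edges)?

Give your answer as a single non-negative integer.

Op 1: add_edge(C, D). Edges now: 1
Op 2: add_edge(E, B). Edges now: 2
Op 3: add_edge(A, B). Edges now: 3
Op 4: add_edge(A, C). Edges now: 4
Compute levels (Kahn BFS):
  sources (in-degree 0): A, E
  process A: level=0
    A->B: in-degree(B)=1, level(B)>=1
    A->C: in-degree(C)=0, level(C)=1, enqueue
  process E: level=0
    E->B: in-degree(B)=0, level(B)=1, enqueue
  process C: level=1
    C->D: in-degree(D)=0, level(D)=2, enqueue
  process B: level=1
  process D: level=2
All levels: A:0, B:1, C:1, D:2, E:0
max level = 2

Answer: 2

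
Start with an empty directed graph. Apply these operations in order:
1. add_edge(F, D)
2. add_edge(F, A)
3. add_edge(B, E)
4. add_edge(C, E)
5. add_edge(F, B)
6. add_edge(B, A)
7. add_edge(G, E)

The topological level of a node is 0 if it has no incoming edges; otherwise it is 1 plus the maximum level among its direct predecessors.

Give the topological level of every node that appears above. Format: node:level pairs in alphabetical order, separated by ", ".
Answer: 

Answer: A:2, B:1, C:0, D:1, E:2, F:0, G:0

Derivation:
Op 1: add_edge(F, D). Edges now: 1
Op 2: add_edge(F, A). Edges now: 2
Op 3: add_edge(B, E). Edges now: 3
Op 4: add_edge(C, E). Edges now: 4
Op 5: add_edge(F, B). Edges now: 5
Op 6: add_edge(B, A). Edges now: 6
Op 7: add_edge(G, E). Edges now: 7
Compute levels (Kahn BFS):
  sources (in-degree 0): C, F, G
  process C: level=0
    C->E: in-degree(E)=2, level(E)>=1
  process F: level=0
    F->A: in-degree(A)=1, level(A)>=1
    F->B: in-degree(B)=0, level(B)=1, enqueue
    F->D: in-degree(D)=0, level(D)=1, enqueue
  process G: level=0
    G->E: in-degree(E)=1, level(E)>=1
  process B: level=1
    B->A: in-degree(A)=0, level(A)=2, enqueue
    B->E: in-degree(E)=0, level(E)=2, enqueue
  process D: level=1
  process A: level=2
  process E: level=2
All levels: A:2, B:1, C:0, D:1, E:2, F:0, G:0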